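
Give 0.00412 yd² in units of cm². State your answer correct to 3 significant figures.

34.4 square centimeters

1 yd² = 8361.27 cm².
0.00412 × 8361.27 ≈ 34.4 cm².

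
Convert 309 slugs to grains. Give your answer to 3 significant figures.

1 slug = 225218 gr.
309 × 225218 ≈ 6.96e+7 gr.

6.96e+7 gr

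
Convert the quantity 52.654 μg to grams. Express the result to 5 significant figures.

5.2654e-5 grams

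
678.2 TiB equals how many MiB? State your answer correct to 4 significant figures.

7.111 × 10^8 mebibytes

1 tebibyte = 1.04858 × 10^6 MiB.
678.2 × 1.04858 × 10^6 ≈ 7.111 × 10^8 MiB.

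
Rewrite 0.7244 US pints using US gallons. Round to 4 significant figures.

1 US pt = 0.125000 US gal.
Then 0.7244 × 0.125000 ≈ 0.09055 US gal.

0.09055 US gallons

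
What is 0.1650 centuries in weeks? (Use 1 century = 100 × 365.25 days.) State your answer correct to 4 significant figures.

1 century = 5217.86 wk.
So 0.1650 × 5217.86 ≈ 860.9 wk.

860.9 wk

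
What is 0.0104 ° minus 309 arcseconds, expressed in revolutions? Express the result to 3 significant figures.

-0.000210 rev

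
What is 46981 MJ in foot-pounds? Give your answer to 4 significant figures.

3.465e+10 ft·lbf

1 megajoule = 737562 ft·lbf.
46981 × 737562 ≈ 3.465e+10 ft·lbf.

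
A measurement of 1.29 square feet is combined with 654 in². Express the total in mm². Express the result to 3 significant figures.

542000 mm²

1.29 ft² = 119845 mm² and 654 in² = 421935 mm².
119845 + 421935 ≈ 542000 mm².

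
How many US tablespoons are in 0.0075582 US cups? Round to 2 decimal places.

1 US cup = 16.0000 US tbsp.
Then 0.0075582 × 16.0000 ≈ 0.12 US tbsp.

0.12 US tbsp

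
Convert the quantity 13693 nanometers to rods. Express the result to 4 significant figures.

1 nm = 1.98839e-10 rod.
Then 13693 × 1.98839e-10 ≈ 2.723e-6 rod.

2.723e-6 rod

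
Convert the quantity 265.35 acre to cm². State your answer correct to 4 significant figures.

1.074e+10 cm²

1 acre = 4.04686e+7 square centimeters.
Thus 265.35 × 4.04686e+7 ≈ 1.074e+10 cm².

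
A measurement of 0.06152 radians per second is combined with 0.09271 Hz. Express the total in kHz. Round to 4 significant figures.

0.06152 rad/s = 9.79121 × 10^-6 kHz and 0.09271 Hz = 9.27100 × 10^-5 kHz.
9.79121 × 10^-6 + 9.27100 × 10^-5 ≈ 0.0001025 kHz.

0.0001025 kilohertz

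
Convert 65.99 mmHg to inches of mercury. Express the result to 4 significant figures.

2.598 inHg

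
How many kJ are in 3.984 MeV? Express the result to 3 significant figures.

1 MeV = 1.60218e-16 kilojoules.
So 3.984 × 1.60218e-16 ≈ 6.38e-16 kJ.

6.38e-16 kilojoules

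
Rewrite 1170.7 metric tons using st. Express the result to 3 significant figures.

1 metric ton = 157.473 stone.
Then 1170.7 × 157.473 ≈ 184000 st.

184000 stone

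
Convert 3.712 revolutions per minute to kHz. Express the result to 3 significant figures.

6.19e-5 kilohertz

1 revolution per minute = 1.66667e-5 kHz.
Then 3.712 × 1.66667e-5 ≈ 6.19e-5 kHz.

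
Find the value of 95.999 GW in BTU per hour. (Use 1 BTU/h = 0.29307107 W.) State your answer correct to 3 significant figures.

3.28 × 10^11 BTU/h

1 gigawatt = 3.41214 × 10^9 BTU/h.
Thus 95.999 × 3.41214 × 10^9 ≈ 3.28 × 10^11 BTU/h.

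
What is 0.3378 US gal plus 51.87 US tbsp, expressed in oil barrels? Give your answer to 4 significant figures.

0.3378 US gal = 0.00804286 bbl and 51.87 US tbsp = 0.00482422 bbl.
0.00804286 + 0.00482422 ≈ 0.01287 bbl.

0.01287 oil barrels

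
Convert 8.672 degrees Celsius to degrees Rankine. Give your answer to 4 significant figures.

507.3 °R

°R = (°C + 273.15) × 9/5.
Applying the formula gives 507.3 °R.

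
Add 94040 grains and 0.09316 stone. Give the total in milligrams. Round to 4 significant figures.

6.685 × 10^6 milligrams

94040 gr = 6.09369 × 10^6 mg and 0.09316 st = 591593 mg.
6.09369 × 10^6 + 591593 ≈ 6.685 × 10^6 mg.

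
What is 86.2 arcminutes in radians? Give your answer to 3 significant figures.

1 arcminute = 0.000290888 rad.
Then 86.2 × 0.000290888 ≈ 0.0251 rad.

0.0251 radians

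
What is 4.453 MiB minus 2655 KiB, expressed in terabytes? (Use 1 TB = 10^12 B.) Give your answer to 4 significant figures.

1.951e-6 TB

4.453 MiB = 4.66931e-6 TB and 2655 KiB = 2.71872e-6 TB.
4.66931e-6 − 2.71872e-6 ≈ 1.951e-6 TB.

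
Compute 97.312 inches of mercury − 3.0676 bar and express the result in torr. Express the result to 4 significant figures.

170.8 torr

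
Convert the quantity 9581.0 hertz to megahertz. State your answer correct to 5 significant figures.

0.0095810 MHz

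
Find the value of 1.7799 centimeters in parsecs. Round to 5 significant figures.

1 centimeter = 3.24078 × 10^-19 parsecs.
Then 1.7799 × 3.24078 × 10^-19 ≈ 5.7683 × 10^-19 pc.

5.7683 × 10^-19 pc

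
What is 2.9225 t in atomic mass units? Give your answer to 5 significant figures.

1 t = 6.02214 × 10^29 atomic mass units.
Then 2.9225 × 6.02214 × 10^29 ≈ 1.7600 × 10^30 u.

1.7600 × 10^30 u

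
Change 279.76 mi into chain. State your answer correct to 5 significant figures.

22381 chain

1 mile = 80.0000 chains.
Then 279.76 × 80.0000 ≈ 22381 chain.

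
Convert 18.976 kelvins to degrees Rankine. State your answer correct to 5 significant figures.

34.157 °R

°R = K × 9/5.
Applying the formula gives 34.157 °R.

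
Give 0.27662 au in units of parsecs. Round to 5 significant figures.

1.3411 × 10^-6 parsecs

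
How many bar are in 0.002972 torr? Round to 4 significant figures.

3.962 × 10^-6 bar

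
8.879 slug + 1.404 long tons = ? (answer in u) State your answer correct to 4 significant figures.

9.371e+29 u

8.879 slug = 7.80345e+28 u and 1.404 long ton = 8.59076e+29 u.
7.80345e+28 + 8.59076e+29 ≈ 9.371e+29 u.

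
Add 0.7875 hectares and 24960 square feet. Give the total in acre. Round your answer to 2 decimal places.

2.52 acre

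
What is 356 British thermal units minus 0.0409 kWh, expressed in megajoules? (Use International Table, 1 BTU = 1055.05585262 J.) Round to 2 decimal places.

0.23 megajoules

356 BTU = 0.375600 MJ and 0.0409 kWh = 0.147240 MJ.
0.375600 − 0.147240 ≈ 0.23 MJ.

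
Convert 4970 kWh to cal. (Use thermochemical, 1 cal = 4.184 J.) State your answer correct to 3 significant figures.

4.28e+9 cal

1 kWh = 860421 calories.
Then 4970 × 860421 ≈ 4.28e+9 cal.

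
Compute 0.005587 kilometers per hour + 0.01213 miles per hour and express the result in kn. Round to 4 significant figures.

0.005587 km/h = 0.00301674 kn and 0.01213 mph = 0.0105407 kn.
0.00301674 + 0.0105407 ≈ 0.01356 kn.

0.01356 kn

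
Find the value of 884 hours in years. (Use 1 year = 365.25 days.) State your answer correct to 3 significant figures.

0.101 yr

1 h = 0.000114077 yr.
Then 884 × 0.000114077 ≈ 0.101 yr.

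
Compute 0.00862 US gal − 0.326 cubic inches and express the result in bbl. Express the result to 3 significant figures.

0.000172 bbl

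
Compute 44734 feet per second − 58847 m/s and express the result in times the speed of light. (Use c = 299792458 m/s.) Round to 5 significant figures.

-0.00015081 c

44734 ft/s = 4.54812 × 10^-5 c and 58847 m/s = 0.000196292 c.
4.54812 × 10^-5 − 0.000196292 ≈ -0.00015081 c.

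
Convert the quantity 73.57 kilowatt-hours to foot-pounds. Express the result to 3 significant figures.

1 kilowatt-hour = 2.65522e+6 ft·lbf.
Then 73.57 × 2.65522e+6 ≈ 1.95e+8 ft·lbf.

1.95e+8 foot-pounds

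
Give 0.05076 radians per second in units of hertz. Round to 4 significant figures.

1 rad/s = 0.159155 Hz.
Thus 0.05076 × 0.159155 ≈ 0.008079 Hz.

0.008079 hertz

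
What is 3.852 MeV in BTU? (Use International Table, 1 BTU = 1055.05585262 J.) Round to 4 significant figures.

1 megaelectronvolt = 1.51857e-16 BTU.
Thus 3.852 × 1.51857e-16 ≈ 5.850e-16 BTU.

5.850e-16 British thermal units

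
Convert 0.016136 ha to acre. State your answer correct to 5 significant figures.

0.039873 acre

1 ha = 2.47105 acre.
So 0.016136 × 2.47105 ≈ 0.039873 acre.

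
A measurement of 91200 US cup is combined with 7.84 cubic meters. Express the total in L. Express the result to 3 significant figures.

29400 liters

91200 US cup = 21576.8 L and 7.84 m³ = 7840.00 L.
21576.8 + 7840.00 ≈ 29400 L.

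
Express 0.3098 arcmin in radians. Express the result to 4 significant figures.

9.012e-5 rad

1 arcmin = 0.000290888 radians.
Then 0.3098 × 0.000290888 ≈ 9.012e-5 rad.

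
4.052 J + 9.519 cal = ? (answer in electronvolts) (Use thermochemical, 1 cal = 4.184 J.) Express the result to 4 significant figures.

2.739e+20 electronvolts

4.052 J = 2.52906e+19 eV and 9.519 cal = 2.48584e+20 eV.
2.52906e+19 + 2.48584e+20 ≈ 2.739e+20 eV.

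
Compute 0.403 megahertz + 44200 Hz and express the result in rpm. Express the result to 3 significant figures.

0.403 MHz = 2.41800e+7 rpm and 44200 Hz = 2.65200e+6 rpm.
2.41800e+7 + 2.65200e+6 ≈ 2.68e+7 rpm.

2.68e+7 rpm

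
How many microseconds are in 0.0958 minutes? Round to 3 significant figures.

5.75 × 10^6 microseconds

1 minute = 6.00000 × 10^7 μs.
0.0958 × 6.00000 × 10^7 ≈ 5.75 × 10^6 μs.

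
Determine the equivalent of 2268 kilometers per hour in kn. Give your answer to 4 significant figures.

1 km/h = 0.539957 kn.
Then 2268 × 0.539957 ≈ 1225 kn.

1225 kn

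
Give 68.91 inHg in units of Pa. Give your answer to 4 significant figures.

233400 Pa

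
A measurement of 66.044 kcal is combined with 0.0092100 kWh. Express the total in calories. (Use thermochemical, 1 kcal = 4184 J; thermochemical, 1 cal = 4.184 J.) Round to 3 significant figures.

74000 calories

66.044 kcal = 66044.0 cal and 0.0092100 kWh = 7924.47 cal.
66044.0 + 7924.47 ≈ 74000 cal.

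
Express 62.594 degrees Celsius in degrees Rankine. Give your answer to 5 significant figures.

604.34 degrees Rankine

°R = (°C + 273.15) × 9/5.
Applying the formula gives 604.34 °R.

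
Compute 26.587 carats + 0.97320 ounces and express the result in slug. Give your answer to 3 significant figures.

26.587 ct = 0.000364358 slug and 0.97320 oz = 0.00189050 slug.
0.000364358 + 0.00189050 ≈ 0.00225 slug.

0.00225 slug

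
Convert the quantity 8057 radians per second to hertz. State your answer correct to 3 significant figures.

1 radian per second = 0.159155 hertz.
Thus 8057 × 0.159155 ≈ 1280 Hz.

1280 Hz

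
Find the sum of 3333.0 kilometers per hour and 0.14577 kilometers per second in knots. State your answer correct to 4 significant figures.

2083 kn

3333.0 km/h = 1799.68 kn and 0.14577 km/s = 283.354 kn.
1799.68 + 283.354 ≈ 2083 kn.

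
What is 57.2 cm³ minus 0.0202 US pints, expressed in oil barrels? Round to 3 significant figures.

0.000300 bbl

57.2 cm³ = 0.000359777 bbl and 0.0202 US pt = 6.01190e-5 bbl.
0.000359777 − 6.01190e-5 ≈ 0.000300 bbl.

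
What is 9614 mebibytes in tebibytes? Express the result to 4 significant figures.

0.009169 TiB

1 mebibyte = 9.53674e-7 TiB.
9614 × 9.53674e-7 ≈ 0.009169 TiB.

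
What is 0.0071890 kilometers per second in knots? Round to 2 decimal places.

13.97 kn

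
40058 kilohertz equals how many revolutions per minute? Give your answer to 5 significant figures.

1 kilohertz = 60000.0 revolutions per minute.
40058 × 60000.0 ≈ 2.4035e+9 rpm.

2.4035e+9 revolutions per minute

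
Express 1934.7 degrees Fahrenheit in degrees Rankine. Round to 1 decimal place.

°R = °F + 459.67.
Applying the formula gives 2394.4 °R.

2394.4 °R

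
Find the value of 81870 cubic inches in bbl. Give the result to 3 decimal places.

1 cubic inch = 0.0001030715 oil barrels.
Thus 81870 × 0.0001030715 ≈ 8.438 bbl.

8.438 bbl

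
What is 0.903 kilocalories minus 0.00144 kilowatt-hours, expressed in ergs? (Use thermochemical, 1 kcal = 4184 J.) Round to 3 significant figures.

-1.41e+10 erg

0.903 kcal = 3.77815e+10 erg and 0.00144 kWh = 5.18400e+10 erg.
3.77815e+10 − 5.18400e+10 ≈ -1.41e+10 erg.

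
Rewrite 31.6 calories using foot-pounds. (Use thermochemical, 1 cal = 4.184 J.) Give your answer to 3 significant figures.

97.5 ft·lbf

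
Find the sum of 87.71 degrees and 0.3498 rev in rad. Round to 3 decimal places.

87.71 ° = 1.53083 rad and 0.3498 rev = 2.19786 rad.
1.53083 + 2.19786 ≈ 3.729 rad.

3.729 radians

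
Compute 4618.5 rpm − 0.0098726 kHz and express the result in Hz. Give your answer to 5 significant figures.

4618.5 rpm = 76.9750 Hz and 0.0098726 kHz = 9.87260 Hz.
76.9750 − 9.87260 ≈ 67.102 Hz.

67.102 Hz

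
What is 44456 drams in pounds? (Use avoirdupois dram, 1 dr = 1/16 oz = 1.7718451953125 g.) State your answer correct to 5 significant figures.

173.66 pounds

1 dram = 0.00390625 lb.
Thus 44456 × 0.00390625 ≈ 173.66 lb.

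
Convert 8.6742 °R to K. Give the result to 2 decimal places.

°R = K × 9/5.
Applying the formula gives 4.82 K.

4.82 K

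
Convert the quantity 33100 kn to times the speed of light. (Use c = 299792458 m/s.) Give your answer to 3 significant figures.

5.68e-5 c

1 knot = 1.71600e-9 c.
33100 × 1.71600e-9 ≈ 5.68e-5 c.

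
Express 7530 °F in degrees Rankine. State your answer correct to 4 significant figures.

°R = °F + 459.67.
Applying the formula gives 7990 °R.

7990 degrees Rankine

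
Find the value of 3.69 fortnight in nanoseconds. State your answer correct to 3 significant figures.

1 fortnight = 1.20960 × 10^15 nanoseconds.
Thus 3.69 × 1.20960 × 10^15 ≈ 4.46 × 10^15 ns.

4.46 × 10^15 nanoseconds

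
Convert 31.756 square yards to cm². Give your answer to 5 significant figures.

265520 square centimeters

1 yd² = 8361.27 cm².
Then 31.756 × 8361.27 ≈ 265520 cm².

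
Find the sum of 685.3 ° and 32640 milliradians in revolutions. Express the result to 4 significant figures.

7.098 revolutions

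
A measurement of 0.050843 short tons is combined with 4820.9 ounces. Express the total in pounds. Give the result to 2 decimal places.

402.99 pounds

0.050843 short ton = 101.686 lb and 4820.9 oz = 301.306 lb.
101.686 + 301.306 ≈ 402.99 lb.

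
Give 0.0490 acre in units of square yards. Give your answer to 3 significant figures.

1 acre = 4840.00 square yards.
So 0.0490 × 4840.00 ≈ 237 yd².

237 yd²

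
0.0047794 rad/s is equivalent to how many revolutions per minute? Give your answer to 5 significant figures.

1 rad/s = 9.54930 revolutions per minute.
0.0047794 × 9.54930 ≈ 0.045640 rpm.

0.045640 rpm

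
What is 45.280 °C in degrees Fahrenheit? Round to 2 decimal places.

113.50 °F

°F = °C × 9/5 + 32.
Applying the formula gives 113.50 °F.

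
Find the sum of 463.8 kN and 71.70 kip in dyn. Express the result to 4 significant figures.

7.827 × 10^10 dynes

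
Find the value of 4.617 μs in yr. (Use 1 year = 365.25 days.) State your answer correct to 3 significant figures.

1.46e-13 yr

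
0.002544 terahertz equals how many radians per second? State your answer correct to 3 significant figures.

1 terahertz = 6.28319 × 10^12 rad/s.
Then 0.002544 × 6.28319 × 10^12 ≈ 1.60 × 10^10 rad/s.

1.60 × 10^10 radians per second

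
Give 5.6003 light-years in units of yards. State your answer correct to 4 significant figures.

5.794 × 10^16 yards

1 light-year = 1.03464 × 10^16 yards.
Then 5.6003 × 1.03464 × 10^16 ≈ 5.794 × 10^16 yd.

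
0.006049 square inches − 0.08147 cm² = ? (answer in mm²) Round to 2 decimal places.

0.006049 in² = 3.90257 mm² and 0.08147 cm² = 8.14700 mm².
3.90257 − 8.14700 ≈ -4.24 mm².

-4.24 square millimeters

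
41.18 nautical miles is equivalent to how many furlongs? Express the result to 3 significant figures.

379 furlongs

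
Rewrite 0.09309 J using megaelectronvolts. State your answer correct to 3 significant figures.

5.81 × 10^11 megaelectronvolts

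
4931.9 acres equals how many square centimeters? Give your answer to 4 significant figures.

1.996e+11 cm²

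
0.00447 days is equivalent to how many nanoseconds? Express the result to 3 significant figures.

1 day = 8.64000 × 10^13 ns.
Thus 0.00447 × 8.64000 × 10^13 ≈ 3.86 × 10^11 ns.

3.86 × 10^11 ns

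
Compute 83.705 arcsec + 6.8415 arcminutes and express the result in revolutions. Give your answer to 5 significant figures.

0.00038132 rev

83.705 arcsec = 6.45872 × 10^-5 rev and 6.8415 arcmin = 0.000316736 rev.
6.45872 × 10^-5 + 0.000316736 ≈ 0.00038132 rev.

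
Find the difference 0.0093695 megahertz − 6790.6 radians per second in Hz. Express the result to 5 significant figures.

8288.7 Hz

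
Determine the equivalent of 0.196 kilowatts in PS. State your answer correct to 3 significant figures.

1 kW = 1.35962 PS.
0.196 × 1.35962 ≈ 0.266 PS.

0.266 PS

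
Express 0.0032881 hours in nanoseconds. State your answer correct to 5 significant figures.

1.1837e+10 ns

1 h = 3.60000e+12 nanoseconds.
Thus 0.0032881 × 3.60000e+12 ≈ 1.1837e+10 ns.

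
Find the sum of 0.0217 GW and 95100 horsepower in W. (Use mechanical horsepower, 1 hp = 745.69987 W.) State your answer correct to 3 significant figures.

9.26e+7 W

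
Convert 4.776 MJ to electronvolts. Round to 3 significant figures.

1 megajoule = 6.24151e+24 electronvolts.
Then 4.776 × 6.24151e+24 ≈ 2.98e+25 eV.

2.98e+25 eV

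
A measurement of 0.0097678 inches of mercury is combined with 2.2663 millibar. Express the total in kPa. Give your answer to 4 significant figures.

0.0097678 inHg = 0.0330776 kPa and 2.2663 mbar = 0.226630 kPa.
0.0330776 + 0.226630 ≈ 0.2597 kPa.

0.2597 kPa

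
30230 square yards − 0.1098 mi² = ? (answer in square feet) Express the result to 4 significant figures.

-2.789e+6 ft²

30230 yd² = 272070 ft² and 0.1098 mi² = 3.06105e+6 ft².
272070 − 3.06105e+6 ≈ -2.789e+6 ft².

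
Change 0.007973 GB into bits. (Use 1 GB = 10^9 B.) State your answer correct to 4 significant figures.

6.378 × 10^7 bits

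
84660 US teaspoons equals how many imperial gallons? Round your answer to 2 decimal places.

1 US teaspoon = 0.00108421 imp gal.
84660 × 0.00108421 ≈ 91.79 imp gal.

91.79 imp gal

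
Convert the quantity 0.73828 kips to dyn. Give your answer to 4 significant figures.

1 kip = 4.44822e+8 dynes.
0.73828 × 4.44822e+8 ≈ 3.284e+8 dyn.

3.284e+8 dyn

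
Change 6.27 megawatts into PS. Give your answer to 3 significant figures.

8520 metric horsepower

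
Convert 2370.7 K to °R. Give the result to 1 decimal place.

4267.3 °R

°R = K × 9/5.
Applying the formula gives 4267.3 °R.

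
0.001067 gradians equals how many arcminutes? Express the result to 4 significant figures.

0.05762 arcminutes

1 gradian = 54.0000 arcminutes.
Thus 0.001067 × 54.0000 ≈ 0.05762 arcmin.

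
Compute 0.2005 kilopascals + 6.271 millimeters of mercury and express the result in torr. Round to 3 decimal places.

7.775 torr

0.2005 kPa = 1.50387 torr and 6.271 mmHg = 6.27100 torr.
1.50387 + 6.27100 ≈ 7.775 torr.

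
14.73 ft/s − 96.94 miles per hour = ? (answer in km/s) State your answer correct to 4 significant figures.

14.73 ft/s = 0.00448970 km/s and 96.94 mph = 0.0433361 km/s.
0.00448970 − 0.0433361 ≈ -0.03885 km/s.

-0.03885 km/s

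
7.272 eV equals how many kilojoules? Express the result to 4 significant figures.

1.165e-21 kilojoules

1 electronvolt = 1.60218e-22 kilojoules.
So 7.272 × 1.60218e-22 ≈ 1.165e-21 kJ.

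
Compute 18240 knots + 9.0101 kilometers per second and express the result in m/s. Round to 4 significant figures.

18240 kn = 9383.47 m/s and 9.0101 km/s = 9010.10 m/s.
9383.47 + 9010.10 ≈ 18390 m/s.

18390 m/s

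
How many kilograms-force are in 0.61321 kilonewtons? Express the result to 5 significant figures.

1 kN = 101.972 kilograms-force.
So 0.61321 × 101.972 ≈ 62.530 kgf.

62.530 kilograms-force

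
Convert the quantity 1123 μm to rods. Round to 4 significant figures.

0.0002233 rod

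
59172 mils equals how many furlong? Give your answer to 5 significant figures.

0.0074712 furlongs

1 mil = 1.26263 × 10^-7 furlongs.
So 59172 × 1.26263 × 10^-7 ≈ 0.0074712 furlong.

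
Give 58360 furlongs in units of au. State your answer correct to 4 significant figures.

1 furlong = 1.34473 × 10^-9 au.
Thus 58360 × 1.34473 × 10^-9 ≈ 7.848 × 10^-5 au.

7.848 × 10^-5 au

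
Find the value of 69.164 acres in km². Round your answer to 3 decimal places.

0.280 km²

1 acre = 0.00404686 km².
69.164 × 0.00404686 ≈ 0.280 km².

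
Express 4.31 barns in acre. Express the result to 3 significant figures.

1.07e-31 acre

1 barn = 2.47105e-32 acre.
Thus 4.31 × 2.47105e-32 ≈ 1.07e-31 acre.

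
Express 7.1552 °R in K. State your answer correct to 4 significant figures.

°R = K × 9/5.
Applying the formula gives 3.975 K.

3.975 kelvins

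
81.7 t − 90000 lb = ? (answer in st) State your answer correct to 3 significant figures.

81.7 t = 12865.5 st and 90000 lb = 6428.57 st.
12865.5 − 6428.57 ≈ 6440 st.

6440 st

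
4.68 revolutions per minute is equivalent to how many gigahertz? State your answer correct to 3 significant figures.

7.80e-11 gigahertz

1 revolution per minute = 1.66667e-11 gigahertz.
4.68 × 1.66667e-11 ≈ 7.80e-11 GHz.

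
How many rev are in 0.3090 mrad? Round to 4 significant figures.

4.918e-5 revolutions

1 milliradian = 0.000159155 revolutions.
Then 0.3090 × 0.000159155 ≈ 4.918e-5 rev.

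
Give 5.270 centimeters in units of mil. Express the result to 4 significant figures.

1 cm = 393.701 mil.
Thus 5.270 × 393.701 ≈ 2075 mil.

2075 mil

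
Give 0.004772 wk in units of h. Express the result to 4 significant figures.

1 week = 168.000 h.
Then 0.004772 × 168.000 ≈ 0.8017 h.

0.8017 h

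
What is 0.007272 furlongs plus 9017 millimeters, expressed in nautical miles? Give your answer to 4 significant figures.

0.005659 nmi

0.007272 furlong = 0.000789899 nmi and 9017 mm = 0.00486879 nmi.
0.000789899 + 0.00486879 ≈ 0.005659 nmi.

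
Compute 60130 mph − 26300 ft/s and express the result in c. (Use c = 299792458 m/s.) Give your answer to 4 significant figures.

6.292 × 10^-5 c

60130 mph = 8.96637 × 10^-5 c and 26300 ft/s = 2.67393 × 10^-5 c.
8.96637 × 10^-5 − 2.67393 × 10^-5 ≈ 6.292 × 10^-5 c.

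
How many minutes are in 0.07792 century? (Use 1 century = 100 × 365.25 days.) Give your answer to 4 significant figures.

4.098e+6 min

1 century = 5.25960e+7 min.
Thus 0.07792 × 5.25960e+7 ≈ 4.098e+6 min.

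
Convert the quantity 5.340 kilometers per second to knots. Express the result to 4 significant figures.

10380 kn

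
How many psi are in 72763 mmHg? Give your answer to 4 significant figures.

1407 psi

1 millimeter of mercury = 0.0193368 pounds per square inch.
Thus 72763 × 0.0193368 ≈ 1407 psi.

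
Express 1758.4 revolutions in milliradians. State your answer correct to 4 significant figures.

1 revolution = 6283.19 mrad.
Then 1758.4 × 6283.19 ≈ 1.105e+7 mrad.

1.105e+7 milliradians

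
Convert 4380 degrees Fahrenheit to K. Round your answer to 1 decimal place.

2688.7 K

K = (°F + 459.67) × 5/9.
Applying the formula gives 2688.7 K.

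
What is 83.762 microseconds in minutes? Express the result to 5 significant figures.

1 microsecond = 1.66667 × 10^-8 min.
83.762 × 1.66667 × 10^-8 ≈ 1.3960 × 10^-6 min.

1.3960 × 10^-6 min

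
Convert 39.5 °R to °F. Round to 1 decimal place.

-420.2 °F

°R = °F + 459.67.
Applying the formula gives -420.2 °F.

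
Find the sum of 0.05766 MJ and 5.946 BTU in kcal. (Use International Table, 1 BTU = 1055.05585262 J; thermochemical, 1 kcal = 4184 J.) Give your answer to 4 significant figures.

15.28 kcal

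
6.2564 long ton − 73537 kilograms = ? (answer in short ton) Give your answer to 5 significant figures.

-74.053 short tons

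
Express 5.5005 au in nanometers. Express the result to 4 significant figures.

8.229 × 10^20 nm

1 astronomical unit = 1.49598 × 10^20 nm.
5.5005 × 1.49598 × 10^20 ≈ 8.229 × 10^20 nm.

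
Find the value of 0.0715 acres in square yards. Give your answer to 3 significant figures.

1 acre = 4840.00 yd².
Then 0.0715 × 4840.00 ≈ 346 yd².

346 yd²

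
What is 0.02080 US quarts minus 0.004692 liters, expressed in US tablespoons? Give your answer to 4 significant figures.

1.014 US tbsp

0.02080 US qt = 1.33120 US tbsp and 0.004692 L = 0.317311 US tbsp.
1.33120 − 0.317311 ≈ 1.014 US tbsp.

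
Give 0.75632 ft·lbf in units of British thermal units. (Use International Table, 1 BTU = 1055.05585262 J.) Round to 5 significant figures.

0.00097192 BTU

1 ft·lbf = 0.00128507 British thermal units.
0.75632 × 0.00128507 ≈ 0.00097192 BTU.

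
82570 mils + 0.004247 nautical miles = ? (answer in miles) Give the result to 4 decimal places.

0.0062 miles

82570 mil = 0.00130319 mi and 0.004247 nmi = 0.00488736 mi.
0.00130319 + 0.00488736 ≈ 0.0062 mi.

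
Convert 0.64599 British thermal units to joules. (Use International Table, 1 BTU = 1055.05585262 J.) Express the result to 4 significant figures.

1 British thermal unit = 1055.06 J.
So 0.64599 × 1055.06 ≈ 681.6 J.

681.6 J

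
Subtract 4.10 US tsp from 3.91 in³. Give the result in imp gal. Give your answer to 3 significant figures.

3.91 in³ = 0.0140942 imp gal and 4.10 US tsp = 0.00444527 imp gal.
0.0140942 − 0.00444527 ≈ 0.00965 imp gal.

0.00965 imp gal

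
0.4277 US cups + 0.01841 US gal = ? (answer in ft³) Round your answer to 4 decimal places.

0.4277 US cup = 0.00357345 ft³ and 0.01841 US gal = 0.00246106 ft³.
0.00357345 + 0.00246106 ≈ 0.0060 ft³.

0.0060 ft³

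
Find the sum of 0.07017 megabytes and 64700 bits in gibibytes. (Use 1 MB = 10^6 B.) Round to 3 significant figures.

7.29e-5 GiB

0.07017 MB = 6.53509e-5 GiB and 64700 bit = 7.53207e-6 GiB.
6.53509e-5 + 7.53207e-6 ≈ 7.29e-5 GiB.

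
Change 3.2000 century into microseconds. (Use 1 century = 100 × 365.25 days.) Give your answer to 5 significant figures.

1.0098 × 10^16 μs

1 century = 3.15576 × 10^15 microseconds.
So 3.2000 × 3.15576 × 10^15 ≈ 1.0098 × 10^16 μs.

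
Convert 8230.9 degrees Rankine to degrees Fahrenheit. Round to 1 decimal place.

°R = °F + 459.67.
Applying the formula gives 7771.2 °F.

7771.2 °F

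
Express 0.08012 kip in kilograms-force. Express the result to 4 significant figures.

36.34 kgf

1 kip = 453.592 kgf.
0.08012 × 453.592 ≈ 36.34 kgf.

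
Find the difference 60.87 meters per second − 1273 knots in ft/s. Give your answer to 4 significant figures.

-1949 ft/s

60.87 m/s = 199.705 ft/s and 1273 kn = 2148.58 ft/s.
199.705 − 2148.58 ≈ -1949 ft/s.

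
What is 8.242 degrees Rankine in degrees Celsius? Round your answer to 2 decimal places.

-268.57 °C

°R = (°C + 273.15) × 9/5.
Applying the formula gives -268.57 °C.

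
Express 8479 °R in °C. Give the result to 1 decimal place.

°R = (°C + 273.15) × 9/5.
Applying the formula gives 4437.4 °C.

4437.4 degrees Celsius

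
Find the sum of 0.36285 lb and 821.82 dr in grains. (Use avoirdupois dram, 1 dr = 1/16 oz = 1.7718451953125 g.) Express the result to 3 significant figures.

0.36285 lb = 2539.95 gr and 821.82 dr = 22471.6 gr.
2539.95 + 22471.6 ≈ 25000 gr.

25000 gr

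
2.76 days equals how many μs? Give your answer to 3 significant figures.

1 day = 8.64000e+10 μs.
Thus 2.76 × 8.64000e+10 ≈ 2.38e+11 μs.

2.38e+11 μs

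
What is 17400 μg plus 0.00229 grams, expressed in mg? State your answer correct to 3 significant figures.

17400 μg = 17.4000 mg and 0.00229 g = 2.29000 mg.
17.4000 + 2.29000 ≈ 19.7 mg.

19.7 mg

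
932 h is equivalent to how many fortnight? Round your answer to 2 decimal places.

2.77 fortnight

1 h = 0.00297619 fortnights.
So 932 × 0.00297619 ≈ 2.77 fortnight.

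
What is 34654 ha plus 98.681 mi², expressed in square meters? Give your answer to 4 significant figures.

34654 ha = 3.46540e+8 m² and 98.681 mi² = 2.55583e+8 m².
3.46540e+8 + 2.55583e+8 ≈ 6.021e+8 m².

6.021e+8 m²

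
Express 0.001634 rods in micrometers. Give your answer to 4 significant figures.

1 rod = 5.02920 × 10^6 μm.
Then 0.001634 × 5.02920 × 10^6 ≈ 8218 μm.

8218 micrometers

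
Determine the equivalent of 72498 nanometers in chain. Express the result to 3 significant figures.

3.60e-6 chain

1 nm = 4.97097e-11 chain.
Thus 72498 × 4.97097e-11 ≈ 3.60e-6 chain.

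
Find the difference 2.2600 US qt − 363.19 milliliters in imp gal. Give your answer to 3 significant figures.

0.391 imp gal

2.2600 US qt = 0.470461 imp gal and 363.19 mL = 0.0798906 imp gal.
0.470461 − 0.0798906 ≈ 0.391 imp gal.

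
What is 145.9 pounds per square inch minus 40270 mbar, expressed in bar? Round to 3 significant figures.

-30.2 bar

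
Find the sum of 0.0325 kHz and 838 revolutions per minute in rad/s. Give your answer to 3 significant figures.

292 radians per second

0.0325 kHz = 204.204 rad/s and 838 rpm = 87.7552 rad/s.
204.204 + 87.7552 ≈ 292 rad/s.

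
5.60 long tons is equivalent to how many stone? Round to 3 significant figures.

896 st

1 long ton = 160.000 st.
Thus 5.60 × 160.000 ≈ 896 st.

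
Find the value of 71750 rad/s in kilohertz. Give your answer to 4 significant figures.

11.42 kHz

1 rad/s = 0.000159155 kHz.
Then 71750 × 0.000159155 ≈ 11.42 kHz.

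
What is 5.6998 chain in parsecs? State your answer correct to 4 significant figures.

3.716 × 10^-15 pc

1 chain = 6.51941 × 10^-16 pc.
So 5.6998 × 6.51941 × 10^-16 ≈ 3.716 × 10^-15 pc.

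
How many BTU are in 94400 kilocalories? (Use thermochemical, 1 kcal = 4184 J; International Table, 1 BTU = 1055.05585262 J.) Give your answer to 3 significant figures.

374000 British thermal units

1 kilocalorie = 3.96567 British thermal units.
Thus 94400 × 3.96567 ≈ 374000 BTU.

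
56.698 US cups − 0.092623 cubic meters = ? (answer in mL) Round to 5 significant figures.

56.698 US cup = 13414.1 mL and 0.092623 m³ = 92623.0 mL.
13414.1 − 92623.0 ≈ -79209 mL.

-79209 mL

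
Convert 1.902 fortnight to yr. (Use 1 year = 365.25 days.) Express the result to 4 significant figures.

0.07290 yr

1 fortnight = 0.0383299 years.
Thus 1.902 × 0.0383299 ≈ 0.07290 yr.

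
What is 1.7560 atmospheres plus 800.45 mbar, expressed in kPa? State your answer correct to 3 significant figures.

258 kilopascals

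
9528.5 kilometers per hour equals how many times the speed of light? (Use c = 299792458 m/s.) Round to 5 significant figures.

1 kilometer per hour = 9.26567 × 10^-10 c.
Thus 9528.5 × 9.26567 × 10^-10 ≈ 8.8288 × 10^-6 c.

8.8288 × 10^-6 c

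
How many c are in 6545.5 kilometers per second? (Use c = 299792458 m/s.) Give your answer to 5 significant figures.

0.021833 c

1 kilometer per second = 3.33564 × 10^-6 c.
So 6545.5 × 3.33564 × 10^-6 ≈ 0.021833 c.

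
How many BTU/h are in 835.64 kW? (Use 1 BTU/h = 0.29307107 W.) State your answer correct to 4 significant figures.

2.851e+6 BTU per hour

1 kW = 3412.14 BTU per hour.
So 835.64 × 3412.14 ≈ 2.851e+6 BTU/h.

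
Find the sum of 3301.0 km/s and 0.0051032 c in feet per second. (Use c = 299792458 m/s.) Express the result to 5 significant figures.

3301.0 km/s = 1.08301 × 10^7 ft/s and 0.0051032 c = 5.01936 × 10^6 ft/s.
1.08301 × 10^7 + 5.01936 × 10^6 ≈ 1.5849 × 10^7 ft/s.

1.5849 × 10^7 feet per second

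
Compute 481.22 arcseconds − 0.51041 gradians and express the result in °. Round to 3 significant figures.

-0.326 °

481.22 arcsec = 0.133672 ° and 0.51041 grad = 0.459369 °.
0.133672 − 0.459369 ≈ -0.326 °.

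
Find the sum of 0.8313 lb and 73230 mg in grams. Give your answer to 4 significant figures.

0.8313 lb = 377.071 g and 73230 mg = 73.2300 g.
377.071 + 73.2300 ≈ 450.3 g.

450.3 grams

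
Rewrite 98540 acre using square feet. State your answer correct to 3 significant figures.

1 acre = 43560.0 square feet.
98540 × 43560.0 ≈ 4.29 × 10^9 ft².

4.29 × 10^9 ft²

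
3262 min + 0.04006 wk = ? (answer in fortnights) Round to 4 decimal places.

3262 min = 0.161806 fortnight and 0.04006 wk = 0.0200300 fortnight.
0.161806 + 0.0200300 ≈ 0.1818 fortnight.

0.1818 fortnight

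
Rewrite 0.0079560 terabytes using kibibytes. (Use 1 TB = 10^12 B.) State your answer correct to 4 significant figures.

1 TB = 9.765625e+8 KiB.
Then 0.0079560 × 9.765625e+8 ≈ 7.770e+6 KiB.

7.770e+6 kibibytes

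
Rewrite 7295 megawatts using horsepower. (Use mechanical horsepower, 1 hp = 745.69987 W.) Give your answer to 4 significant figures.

9.783 × 10^6 hp

1 MW = 1341.02 horsepower.
So 7295 × 1341.02 ≈ 9.783 × 10^6 hp.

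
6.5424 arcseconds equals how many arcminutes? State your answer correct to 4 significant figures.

0.1090 arcmin

1 arcsec = 0.0166667 arcmin.
Then 6.5424 × 0.0166667 ≈ 0.1090 arcmin.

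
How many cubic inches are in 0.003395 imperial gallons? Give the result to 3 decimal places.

1 imperial gallon = 277.419 in³.
Then 0.003395 × 277.419 ≈ 0.942 in³.

0.942 in³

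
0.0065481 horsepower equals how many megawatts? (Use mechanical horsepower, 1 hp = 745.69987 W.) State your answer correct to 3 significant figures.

4.88 × 10^-6 MW

1 hp = 0.000745700 megawatts.
So 0.0065481 × 0.000745700 ≈ 4.88 × 10^-6 MW.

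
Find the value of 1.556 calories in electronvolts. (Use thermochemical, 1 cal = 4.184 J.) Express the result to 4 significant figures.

4.063e+19 eV

1 calorie = 2.61145e+19 eV.
So 1.556 × 2.61145e+19 ≈ 4.063e+19 eV.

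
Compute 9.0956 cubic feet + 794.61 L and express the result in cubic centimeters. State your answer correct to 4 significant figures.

1.052 × 10^6 cm³

9.0956 ft³ = 257559 cm³ and 794.61 L = 794610 cm³.
257559 + 794610 ≈ 1.052 × 10^6 cm³.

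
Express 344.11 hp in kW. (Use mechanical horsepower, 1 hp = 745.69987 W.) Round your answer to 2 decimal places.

256.60 kW

1 hp = 0.745700 kW.
Then 344.11 × 0.745700 ≈ 256.60 kW.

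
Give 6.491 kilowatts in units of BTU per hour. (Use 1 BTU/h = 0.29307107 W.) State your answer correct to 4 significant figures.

1 kW = 3412.14 BTU/h.
6.491 × 3412.14 ≈ 22150 BTU/h.

22150 BTU per hour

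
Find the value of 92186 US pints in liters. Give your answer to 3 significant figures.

43600 L

1 US pint = 0.473176 liters.
Then 92186 × 0.473176 ≈ 43600 L.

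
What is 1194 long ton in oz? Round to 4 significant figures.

4.279e+7 oz

1 long ton = 35840.0 oz.
Thus 1194 × 35840.0 ≈ 4.279e+7 oz.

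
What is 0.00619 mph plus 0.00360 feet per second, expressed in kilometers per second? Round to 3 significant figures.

0.00619 mph = 2.76718 × 10^-6 km/s and 0.00360 ft/s = 1.09728 × 10^-6 km/s.
2.76718 × 10^-6 + 1.09728 × 10^-6 ≈ 3.86 × 10^-6 km/s.

3.86 × 10^-6 km/s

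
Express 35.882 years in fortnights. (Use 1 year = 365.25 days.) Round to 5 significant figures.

936.14 fortnights

1 yr = 26.0893 fortnight.
Thus 35.882 × 26.0893 ≈ 936.14 fortnight.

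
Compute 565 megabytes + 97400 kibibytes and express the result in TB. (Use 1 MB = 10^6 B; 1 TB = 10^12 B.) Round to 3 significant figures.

0.000665 TB

565 MB = 0.000565000 TB and 97400 KiB = 9.97376 × 10^-5 TB.
0.000565000 + 9.97376 × 10^-5 ≈ 0.000665 TB.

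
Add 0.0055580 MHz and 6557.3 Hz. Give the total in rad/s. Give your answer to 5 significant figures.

76123 rad/s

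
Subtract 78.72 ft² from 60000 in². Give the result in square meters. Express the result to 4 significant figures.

31.40 square meters

60000 in² = 38.7096 m² and 78.72 ft² = 7.31333 m².
38.7096 − 7.31333 ≈ 31.40 m².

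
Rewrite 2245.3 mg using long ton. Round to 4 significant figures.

2.210e-6 long ton

1 milligram = 9.84207e-10 long tons.
So 2245.3 × 9.84207e-10 ≈ 2.210e-6 long ton.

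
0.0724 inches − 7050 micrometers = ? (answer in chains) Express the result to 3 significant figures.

-0.000259 chain

0.0724 in = 9.14141e-5 chain and 7050 μm = 0.000350453 chain.
9.14141e-5 − 0.000350453 ≈ -0.000259 chain.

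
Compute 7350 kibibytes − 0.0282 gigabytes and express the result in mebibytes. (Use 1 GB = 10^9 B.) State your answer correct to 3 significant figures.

-19.7 MiB

7350 KiB = 7.17773 MiB and 0.0282 GB = 26.8936 MiB.
7.17773 − 26.8936 ≈ -19.7 MiB.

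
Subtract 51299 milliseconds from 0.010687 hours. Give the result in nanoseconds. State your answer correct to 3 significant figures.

0.010687 h = 3.84732 × 10^10 ns and 51299 ms = 5.12990 × 10^10 ns.
3.84732 × 10^10 − 5.12990 × 10^10 ≈ -1.28 × 10^10 ns.

-1.28 × 10^10 nanoseconds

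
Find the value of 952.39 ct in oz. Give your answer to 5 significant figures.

1 ct = 0.00705479 oz.
Thus 952.39 × 0.00705479 ≈ 6.7189 oz.

6.7189 ounces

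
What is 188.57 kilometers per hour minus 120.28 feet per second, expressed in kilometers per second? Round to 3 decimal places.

188.57 km/h = 0.0523806 km/s and 120.28 ft/s = 0.0366613 km/s.
0.0523806 − 0.0366613 ≈ 0.016 km/s.

0.016 kilometers per second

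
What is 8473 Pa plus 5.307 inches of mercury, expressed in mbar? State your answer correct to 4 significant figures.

264.4 mbar

8473 Pa = 84.7300 mbar and 5.307 inHg = 179.716 mbar.
84.7300 + 179.716 ≈ 264.4 mbar.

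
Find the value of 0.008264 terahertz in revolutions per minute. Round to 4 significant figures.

4.958 × 10^11 revolutions per minute

1 terahertz = 6.00000 × 10^13 revolutions per minute.
Then 0.008264 × 6.00000 × 10^13 ≈ 4.958 × 10^11 rpm.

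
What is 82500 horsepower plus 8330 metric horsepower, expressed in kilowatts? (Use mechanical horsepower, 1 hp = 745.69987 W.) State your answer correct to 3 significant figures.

82500 hp = 61520.2 kW and 8330 PS = 6126.70 kW.
61520.2 + 6126.70 ≈ 67600 kW.

67600 kilowatts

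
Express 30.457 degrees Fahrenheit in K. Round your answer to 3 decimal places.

272.293 kelvins

K = (°F + 459.67) × 5/9.
Applying the formula gives 272.293 K.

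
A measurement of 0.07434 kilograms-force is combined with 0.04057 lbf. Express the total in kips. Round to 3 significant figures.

0.07434 kgf = 0.000163892 kip and 0.04057 lbf = 4.05700e-5 kip.
0.000163892 + 4.05700e-5 ≈ 0.000204 kip.

0.000204 kips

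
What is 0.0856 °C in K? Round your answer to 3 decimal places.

K = °C + 273.15.
Applying the formula gives 273.236 K.

273.236 kelvins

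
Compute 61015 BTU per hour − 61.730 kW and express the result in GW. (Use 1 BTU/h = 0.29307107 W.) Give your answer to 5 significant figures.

61015 BTU/h = 1.78817e-5 GW and 61.730 kW = 6.17300e-5 GW.
1.78817e-5 − 6.17300e-5 ≈ -4.3848e-5 GW.

-4.3848e-5 gigawatts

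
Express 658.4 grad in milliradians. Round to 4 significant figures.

10340 mrad

1 gradian = 15.7080 mrad.
Then 658.4 × 15.7080 ≈ 10340 mrad.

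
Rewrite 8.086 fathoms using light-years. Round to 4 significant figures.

1 fathom = 1.93304 × 10^-16 ly.
Thus 8.086 × 1.93304 × 10^-16 ≈ 1.563 × 10^-15 ly.

1.563 × 10^-15 ly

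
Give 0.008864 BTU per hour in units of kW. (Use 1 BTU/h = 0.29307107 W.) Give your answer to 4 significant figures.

1 BTU per hour = 0.000293071 kW.
So 0.008864 × 0.000293071 ≈ 2.598e-6 kW.

2.598e-6 kilowatts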